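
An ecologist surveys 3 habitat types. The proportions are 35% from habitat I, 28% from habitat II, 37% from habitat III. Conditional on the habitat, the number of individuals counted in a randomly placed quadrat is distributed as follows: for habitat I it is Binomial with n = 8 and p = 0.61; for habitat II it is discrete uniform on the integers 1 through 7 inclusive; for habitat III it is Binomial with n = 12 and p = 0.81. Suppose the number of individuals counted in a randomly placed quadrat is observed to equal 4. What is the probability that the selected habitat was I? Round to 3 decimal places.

0.662

Likelihoods P(X=4 | ·): I: 0.224221; II: 0.142857; III: 0.000361888.
Posterior ∝ prior × likelihood. Numerator for I: 0.35·0.224221 = 0.0784773.
Normalizing constant: 0.35·0.224221 + 0.28·0.142857 + 0.37·0.000361888 = 0.118611.
P(I | observation) = 0.0784773 / 0.118611 = 0.661635.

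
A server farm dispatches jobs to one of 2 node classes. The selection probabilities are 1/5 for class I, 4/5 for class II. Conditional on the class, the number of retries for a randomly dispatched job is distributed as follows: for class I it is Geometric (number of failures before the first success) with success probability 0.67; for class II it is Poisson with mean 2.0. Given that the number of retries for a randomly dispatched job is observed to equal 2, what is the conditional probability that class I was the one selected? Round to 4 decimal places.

Likelihoods P(X=2 | ·): I: 0.072963; II: 0.270671.
Posterior ∝ prior × likelihood. Numerator for I: 0.2·0.072963 = 0.0145926.
Normalizing constant: 0.2·0.072963 + 0.8·0.270671 = 0.231129.
P(I | observation) = 0.0145926 / 0.231129 = 0.0631362.

0.0631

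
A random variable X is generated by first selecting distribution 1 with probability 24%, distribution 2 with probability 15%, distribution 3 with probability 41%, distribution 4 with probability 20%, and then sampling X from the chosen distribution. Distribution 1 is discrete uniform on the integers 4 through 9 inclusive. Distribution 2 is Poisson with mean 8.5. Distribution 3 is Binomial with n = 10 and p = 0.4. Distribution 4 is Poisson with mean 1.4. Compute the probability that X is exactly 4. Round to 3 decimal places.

0.157

Conditional on each component, P(X = 4): 1: 0.166667; 2: 0.0442549; 3: 0.250823; 4: 0.039472.
By total probability, P(X = 4) = 0.24·0.166667 + 0.15·0.0442549 + 0.41·0.250823 + 0.2·0.039472 = 0.15737.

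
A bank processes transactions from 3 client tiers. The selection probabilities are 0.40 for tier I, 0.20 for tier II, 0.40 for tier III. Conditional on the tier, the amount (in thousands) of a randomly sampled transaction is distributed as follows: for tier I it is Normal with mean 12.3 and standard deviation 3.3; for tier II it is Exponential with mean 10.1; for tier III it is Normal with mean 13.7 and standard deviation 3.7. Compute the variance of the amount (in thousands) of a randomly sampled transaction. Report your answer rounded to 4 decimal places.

Per component, I: μ=12.3, E[X²]=162.18; II: μ=10.1, E[X²]=204.02; III: μ=13.7, E[X²]=201.38.
E[X] = 0.4·12.3 + 0.2·10.1 + 0.4·13.7 = 12.42.
E[X²] = 0.4·162.18 + 0.2·204.02 + 0.4·201.38 = 186.228.
Var(X) = E[X²] − (E[X])² = 186.228 − 154.256 = 31.9716.

31.9716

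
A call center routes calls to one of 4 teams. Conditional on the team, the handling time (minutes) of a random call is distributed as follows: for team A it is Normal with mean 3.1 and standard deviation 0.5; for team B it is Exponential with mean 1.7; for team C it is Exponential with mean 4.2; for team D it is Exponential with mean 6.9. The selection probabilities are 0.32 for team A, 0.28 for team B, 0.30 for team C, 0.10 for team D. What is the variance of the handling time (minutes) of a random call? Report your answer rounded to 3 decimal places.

13.197

Per component, A: μ=3.1, E[X²]=9.86; B: μ=1.7, E[X²]=5.78; C: μ=4.2, E[X²]=35.28; D: μ=6.9, E[X²]=95.22.
E[X] = 0.32·3.1 + 0.28·1.7 + 0.3·4.2 + 0.1·6.9 = 3.418.
E[X²] = 0.32·9.86 + 0.28·5.78 + 0.3·35.28 + 0.1·95.22 = 24.8796.
Var(X) = E[X²] − (E[X])² = 24.8796 − 11.6827 = 13.1969.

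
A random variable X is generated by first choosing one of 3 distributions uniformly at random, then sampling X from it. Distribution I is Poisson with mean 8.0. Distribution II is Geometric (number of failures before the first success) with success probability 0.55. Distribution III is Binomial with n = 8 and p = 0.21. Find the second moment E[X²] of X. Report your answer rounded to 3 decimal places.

For each component E[X²] = Var + (mean)², giving I: 72; II: 2.15702; III: 4.1496.
Overall E[X²] = 0.333333·72 + 0.333333·2.15702 + 0.333333·4.1496 = 26.1022.

26.102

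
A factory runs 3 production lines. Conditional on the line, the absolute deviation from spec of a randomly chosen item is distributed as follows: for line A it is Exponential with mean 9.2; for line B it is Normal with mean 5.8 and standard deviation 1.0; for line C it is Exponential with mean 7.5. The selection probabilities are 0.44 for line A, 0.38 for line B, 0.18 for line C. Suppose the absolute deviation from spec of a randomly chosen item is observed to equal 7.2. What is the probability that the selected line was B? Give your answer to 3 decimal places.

0.647

Likelihoods f(7.2 | ·): A: 0.0496969; B: 0.149727; C: 0.0510524.
Posterior ∝ prior × likelihood. Numerator for B: 0.38·0.149727 = 0.0568964.
Normalizing constant: 0.44·0.0496969 + 0.38·0.149727 + 0.18·0.0510524 = 0.0879525.
P(B | observation) = 0.0568964 / 0.0879525 = 0.646899.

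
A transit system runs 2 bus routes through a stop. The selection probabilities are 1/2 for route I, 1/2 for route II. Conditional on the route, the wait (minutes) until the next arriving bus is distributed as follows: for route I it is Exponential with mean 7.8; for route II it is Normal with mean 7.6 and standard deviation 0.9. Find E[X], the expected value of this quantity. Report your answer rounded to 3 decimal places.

7.700

Component means — I: 7.8; II: 7.6.
E[X] = 0.5·7.8 + 0.5·7.6 = 7.7.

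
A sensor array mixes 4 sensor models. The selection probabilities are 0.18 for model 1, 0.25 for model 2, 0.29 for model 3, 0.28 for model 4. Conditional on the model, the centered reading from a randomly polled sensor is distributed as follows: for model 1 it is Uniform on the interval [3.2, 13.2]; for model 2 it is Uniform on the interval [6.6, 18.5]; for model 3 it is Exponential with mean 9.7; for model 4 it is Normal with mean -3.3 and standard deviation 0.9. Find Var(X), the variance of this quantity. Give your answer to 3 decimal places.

71.495

Per component, 1: μ=8.2, E[X²]=75.5733; 2: μ=12.55, E[X²]=169.303; 3: μ=9.7, E[X²]=188.18; 4: μ=-3.3, E[X²]=11.7.
E[X] = 0.18·8.2 + 0.25·12.55 + 0.29·9.7 + 0.28·-3.3 = 6.5025.
E[X²] = 0.18·75.5733 + 0.25·169.303 + 0.29·188.18 + 0.28·11.7 = 113.777.
Var(X) = E[X²] − (E[X])² = 113.777 − 42.2825 = 71.4947.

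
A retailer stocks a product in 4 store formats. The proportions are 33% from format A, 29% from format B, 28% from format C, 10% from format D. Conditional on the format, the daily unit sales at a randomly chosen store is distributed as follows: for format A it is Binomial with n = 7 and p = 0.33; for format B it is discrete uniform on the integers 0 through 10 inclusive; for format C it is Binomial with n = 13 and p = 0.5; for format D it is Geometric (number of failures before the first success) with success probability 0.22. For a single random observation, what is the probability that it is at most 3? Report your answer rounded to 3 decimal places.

Conditional on each format, P(X ≤ 3): A: 0.831786; B: 0.363636; C: 0.0461426; D: 0.629849.
By total probability, P(X ≤ 3) = 0.33·0.831786 + 0.29·0.363636 + 0.28·0.0461426 + 0.1·0.629849 = 0.455849.

0.456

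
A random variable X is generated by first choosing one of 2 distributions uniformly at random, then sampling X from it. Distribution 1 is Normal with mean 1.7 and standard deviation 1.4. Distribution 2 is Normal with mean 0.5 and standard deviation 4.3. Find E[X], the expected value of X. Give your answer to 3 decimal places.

Component means — 1: 1.7; 2: 0.5.
E[X] = 0.5·1.7 + 0.5·0.5 = 1.1.

1.100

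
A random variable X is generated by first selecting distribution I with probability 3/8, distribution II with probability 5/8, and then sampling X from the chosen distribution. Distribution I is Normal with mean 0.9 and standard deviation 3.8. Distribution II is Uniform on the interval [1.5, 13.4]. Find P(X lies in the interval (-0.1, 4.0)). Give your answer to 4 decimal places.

0.2800

Conditional on each component, P(-0.1 < X < 4.0): I: 0.396475; II: 0.210084.
By total probability, P(-0.1 < X < 4.0) = 0.375·0.396475 + 0.625·0.210084 = 0.279981.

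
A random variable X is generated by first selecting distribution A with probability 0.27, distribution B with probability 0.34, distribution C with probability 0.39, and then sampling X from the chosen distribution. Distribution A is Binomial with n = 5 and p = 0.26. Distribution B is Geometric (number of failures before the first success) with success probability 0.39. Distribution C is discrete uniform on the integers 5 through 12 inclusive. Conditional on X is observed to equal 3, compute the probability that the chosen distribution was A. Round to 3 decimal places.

0.463

Likelihoods P(X=3 | ·): A: 0.0962462; B: 0.0885226; C: 0.
Posterior ∝ prior × likelihood. Numerator for A: 0.27·0.0962462 = 0.0259865.
Normalizing constant: 0.27·0.0962462 + 0.34·0.0885226 + 0.39·0 = 0.0560841.
P(A | observation) = 0.0259865 / 0.0560841 = 0.463348.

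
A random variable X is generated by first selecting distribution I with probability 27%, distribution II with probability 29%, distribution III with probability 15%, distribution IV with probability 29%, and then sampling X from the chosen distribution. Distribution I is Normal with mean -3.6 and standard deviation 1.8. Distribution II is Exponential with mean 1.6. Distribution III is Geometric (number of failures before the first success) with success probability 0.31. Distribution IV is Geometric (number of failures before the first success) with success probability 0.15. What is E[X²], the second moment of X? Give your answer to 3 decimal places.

For each component E[X²] = Var + (mean)², giving I: 16.2; II: 5.12; III: 12.1342; IV: 69.8889.
Overall E[X²] = 0.27·16.2 + 0.29·5.12 + 0.15·12.1342 + 0.29·69.8889 = 27.9467.

27.947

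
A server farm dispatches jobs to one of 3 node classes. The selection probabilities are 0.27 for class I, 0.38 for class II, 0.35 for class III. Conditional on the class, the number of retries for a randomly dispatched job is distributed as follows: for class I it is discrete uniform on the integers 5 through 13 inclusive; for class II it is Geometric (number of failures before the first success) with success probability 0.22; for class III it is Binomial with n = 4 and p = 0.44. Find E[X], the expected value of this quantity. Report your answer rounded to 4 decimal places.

Component means — I: 9; II: 3.54545; III: 1.76.
E[X] = 0.27·9 + 0.38·3.54545 + 0.35·1.76 = 4.39327.

4.3933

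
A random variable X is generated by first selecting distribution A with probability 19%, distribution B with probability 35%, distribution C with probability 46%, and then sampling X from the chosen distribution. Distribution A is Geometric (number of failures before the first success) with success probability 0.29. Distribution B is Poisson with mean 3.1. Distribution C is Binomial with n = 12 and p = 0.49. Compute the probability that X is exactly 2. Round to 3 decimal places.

0.112

Conditional on each component, P(X = 2): A: 0.146189; B: 0.216461; C: 0.0188642.
By total probability, P(X = 2) = 0.19·0.146189 + 0.35·0.216461 + 0.46·0.0188642 = 0.112215.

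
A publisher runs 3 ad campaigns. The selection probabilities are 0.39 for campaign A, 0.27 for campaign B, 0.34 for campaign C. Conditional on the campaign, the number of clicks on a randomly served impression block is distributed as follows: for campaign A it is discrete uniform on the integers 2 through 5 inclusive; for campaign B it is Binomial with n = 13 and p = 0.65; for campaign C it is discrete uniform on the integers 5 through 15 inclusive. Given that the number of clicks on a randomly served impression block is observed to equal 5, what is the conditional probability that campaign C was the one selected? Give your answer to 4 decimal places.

0.2248

Likelihoods P(X=5 | ·): A: 0.25; B: 0.0336271; C: 0.0909091.
Posterior ∝ prior × likelihood. Numerator for C: 0.34·0.0909091 = 0.0309091.
Normalizing constant: 0.39·0.25 + 0.27·0.0336271 + 0.34·0.0909091 = 0.137488.
P(C | observation) = 0.0309091 / 0.137488 = 0.224812.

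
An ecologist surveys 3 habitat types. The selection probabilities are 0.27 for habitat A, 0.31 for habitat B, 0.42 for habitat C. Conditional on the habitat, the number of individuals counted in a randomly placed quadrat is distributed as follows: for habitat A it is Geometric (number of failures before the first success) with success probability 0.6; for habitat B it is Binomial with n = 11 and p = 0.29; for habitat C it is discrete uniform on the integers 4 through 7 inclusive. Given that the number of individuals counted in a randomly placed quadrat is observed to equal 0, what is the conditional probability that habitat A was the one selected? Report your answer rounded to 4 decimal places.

Likelihoods P(X=0 | ·): A: 0.6; B: 0.0231122; C: 0.
Posterior ∝ prior × likelihood. Numerator for A: 0.27·0.6 = 0.162.
Normalizing constant: 0.27·0.6 + 0.31·0.0231122 + 0.42·0 = 0.169165.
P(A | observation) = 0.162 / 0.169165 = 0.957646.

0.9576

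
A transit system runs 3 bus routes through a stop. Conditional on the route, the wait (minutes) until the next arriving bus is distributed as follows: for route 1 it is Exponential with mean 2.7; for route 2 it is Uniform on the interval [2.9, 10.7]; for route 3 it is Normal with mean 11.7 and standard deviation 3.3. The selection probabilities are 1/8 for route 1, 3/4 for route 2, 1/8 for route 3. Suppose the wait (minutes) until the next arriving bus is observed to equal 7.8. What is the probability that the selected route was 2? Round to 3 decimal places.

Likelihoods f(7.8 | ·): 1: 0.0206067; 2: 0.128205; 3: 0.0601323.
Posterior ∝ prior × likelihood. Numerator for 2: 0.75·0.128205 = 0.0961538.
Normalizing constant: 0.125·0.0206067 + 0.75·0.128205 + 0.125·0.0601323 = 0.106246.
P(2 | observation) = 0.0961538 / 0.106246 = 0.90501.

0.905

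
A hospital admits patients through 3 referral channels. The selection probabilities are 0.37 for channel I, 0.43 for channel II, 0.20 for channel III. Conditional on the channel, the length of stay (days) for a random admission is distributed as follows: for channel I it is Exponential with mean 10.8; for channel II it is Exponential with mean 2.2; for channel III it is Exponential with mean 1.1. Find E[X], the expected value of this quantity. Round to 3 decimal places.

Component means — I: 10.8; II: 2.2; III: 1.1.
E[X] = 0.37·10.8 + 0.43·2.2 + 0.2·1.1 = 5.162.

5.162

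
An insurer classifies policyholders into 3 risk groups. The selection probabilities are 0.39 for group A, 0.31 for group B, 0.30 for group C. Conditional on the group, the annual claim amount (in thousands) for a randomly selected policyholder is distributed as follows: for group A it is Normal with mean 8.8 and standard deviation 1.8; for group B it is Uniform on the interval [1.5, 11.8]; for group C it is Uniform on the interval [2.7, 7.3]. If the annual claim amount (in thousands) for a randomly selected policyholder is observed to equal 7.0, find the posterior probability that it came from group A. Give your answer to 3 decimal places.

0.355

Likelihoods f(7.0 | ·): A: 0.134428; B: 0.0970874; C: 0.217391.
Posterior ∝ prior × likelihood. Numerator for A: 0.39·0.134428 = 0.052427.
Normalizing constant: 0.39·0.134428 + 0.31·0.0970874 + 0.3·0.217391 = 0.147741.
P(A | observation) = 0.052427 / 0.147741 = 0.354856.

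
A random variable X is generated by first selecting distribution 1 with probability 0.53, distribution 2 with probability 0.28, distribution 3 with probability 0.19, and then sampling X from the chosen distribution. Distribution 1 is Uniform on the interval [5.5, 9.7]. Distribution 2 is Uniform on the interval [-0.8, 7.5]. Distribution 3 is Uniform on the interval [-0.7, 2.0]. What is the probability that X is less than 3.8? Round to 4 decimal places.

Conditional on each component, P(X < 3.8): 1: 0; 2: 0.554217; 3: 1.
By total probability, P(X < 3.8) = 0.53·0 + 0.28·0.554217 + 0.19·1 = 0.345181.

0.3452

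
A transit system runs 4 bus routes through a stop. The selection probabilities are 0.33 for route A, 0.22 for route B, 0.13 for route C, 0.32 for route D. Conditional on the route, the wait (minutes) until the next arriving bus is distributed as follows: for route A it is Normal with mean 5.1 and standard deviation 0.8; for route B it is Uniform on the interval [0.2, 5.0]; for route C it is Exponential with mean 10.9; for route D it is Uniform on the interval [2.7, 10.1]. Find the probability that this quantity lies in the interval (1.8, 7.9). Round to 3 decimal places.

Conditional on each route, P(1.8 < X < 7.9): A: 0.999749; B: 0.666667; C: 0.363341; D: 0.702703.
By total probability, P(1.8 < X < 7.9) = 0.33·0.999749 + 0.22·0.666667 + 0.13·0.363341 + 0.32·0.702703 = 0.748683.

0.749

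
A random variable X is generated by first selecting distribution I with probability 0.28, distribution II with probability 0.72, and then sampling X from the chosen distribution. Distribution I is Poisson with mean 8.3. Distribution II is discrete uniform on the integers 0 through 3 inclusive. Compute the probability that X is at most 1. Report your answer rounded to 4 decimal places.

Conditional on each component, P(X ≤ 1): I: 0.00231121; II: 0.5.
By total probability, P(X ≤ 1) = 0.28·0.00231121 + 0.72·0.5 = 0.360647.

0.3606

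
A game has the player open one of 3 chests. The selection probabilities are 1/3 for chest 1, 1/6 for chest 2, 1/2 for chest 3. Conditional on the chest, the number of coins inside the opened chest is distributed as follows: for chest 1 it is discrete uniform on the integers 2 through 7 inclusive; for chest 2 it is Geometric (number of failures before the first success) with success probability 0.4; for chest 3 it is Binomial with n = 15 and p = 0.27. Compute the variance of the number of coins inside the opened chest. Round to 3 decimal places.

Per component, 1: μ=4.5, E[X²]=23.1667; 2: μ=1.5, E[X²]=6; 3: μ=4.05, E[X²]=19.359.
E[X] = 0.333333·4.5 + 0.166667·1.5 + 0.5·4.05 = 3.775.
E[X²] = 0.333333·23.1667 + 0.166667·6 + 0.5·19.359 = 18.4017.
Var(X) = E[X²] − (E[X])² = 18.4017 − 14.2506 = 4.1511.

4.151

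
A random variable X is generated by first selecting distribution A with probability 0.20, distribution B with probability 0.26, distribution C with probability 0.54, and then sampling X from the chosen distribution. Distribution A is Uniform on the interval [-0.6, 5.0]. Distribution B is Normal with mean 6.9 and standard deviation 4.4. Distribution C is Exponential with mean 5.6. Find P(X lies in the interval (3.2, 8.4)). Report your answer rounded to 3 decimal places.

Conditional on each component, P(3.2 < X < 8.4): A: 0.321429; B: 0.433215; C: 0.341588.
By total probability, P(3.2 < X < 8.4) = 0.2·0.321429 + 0.26·0.433215 + 0.54·0.341588 = 0.361379.

0.361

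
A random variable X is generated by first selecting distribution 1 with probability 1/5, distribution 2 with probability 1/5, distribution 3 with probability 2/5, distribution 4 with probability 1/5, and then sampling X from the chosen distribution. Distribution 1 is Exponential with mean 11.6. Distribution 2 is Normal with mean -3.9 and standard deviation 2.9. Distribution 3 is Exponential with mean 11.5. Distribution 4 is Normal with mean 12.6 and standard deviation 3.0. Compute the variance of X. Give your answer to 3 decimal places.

Per component, 1: μ=11.6, E[X²]=269.12; 2: μ=-3.9, E[X²]=23.62; 3: μ=11.5, E[X²]=264.5; 4: μ=12.6, E[X²]=167.76.
E[X] = 0.2·11.6 + 0.2·-3.9 + 0.4·11.5 + 0.2·12.6 = 8.66.
E[X²] = 0.2·269.12 + 0.2·23.62 + 0.4·264.5 + 0.2·167.76 = 197.9.
Var(X) = E[X²] − (E[X])² = 197.9 − 74.9956 = 122.904.

122.904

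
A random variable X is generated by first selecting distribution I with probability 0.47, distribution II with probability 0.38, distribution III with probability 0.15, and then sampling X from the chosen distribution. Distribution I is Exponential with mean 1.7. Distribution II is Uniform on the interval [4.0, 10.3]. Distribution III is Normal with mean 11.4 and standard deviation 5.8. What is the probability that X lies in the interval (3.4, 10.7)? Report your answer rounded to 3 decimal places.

0.498

Conditional on each component, P(3.4 < X < 10.7): I: 0.133488; II: 1; III: 0.368069.
By total probability, P(3.4 < X < 10.7) = 0.47·0.133488 + 0.38·1 + 0.15·0.368069 = 0.49795.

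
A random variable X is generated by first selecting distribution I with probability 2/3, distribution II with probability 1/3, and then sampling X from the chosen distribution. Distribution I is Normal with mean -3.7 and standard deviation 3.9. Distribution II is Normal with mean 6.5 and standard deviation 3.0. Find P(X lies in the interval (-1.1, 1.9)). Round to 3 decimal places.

Conditional on each component, P(-1.1 < X < 1.9): I: 0.176977; II: 0.0569477.
By total probability, P(-1.1 < X < 1.9) = 0.666667·0.176977 + 0.333333·0.0569477 = 0.136967.

0.137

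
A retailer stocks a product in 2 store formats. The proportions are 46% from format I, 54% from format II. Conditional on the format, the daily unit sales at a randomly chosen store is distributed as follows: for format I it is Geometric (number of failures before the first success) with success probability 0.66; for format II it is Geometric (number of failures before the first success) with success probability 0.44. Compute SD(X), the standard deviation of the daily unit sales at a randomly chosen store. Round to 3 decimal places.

1.437

Per component, I: μ=0.515152, E[X²]=1.04591; II: μ=1.27273, E[X²]=4.5124.
E[X] = 0.46·0.515152 + 0.54·1.27273 = 0.924242.
E[X²] = 0.46·1.04591 + 0.54·4.5124 = 2.91781.
Var(X) = E[X²] − (E[X])² = 2.91781 − 0.854224 = 2.06359.
SD(X) = √2.06359 = 1.43652.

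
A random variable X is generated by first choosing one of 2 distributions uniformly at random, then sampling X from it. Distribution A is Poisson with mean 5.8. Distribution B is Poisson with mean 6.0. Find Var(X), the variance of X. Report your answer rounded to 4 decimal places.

Per component, A: μ=5.8, E[X²]=39.44; B: μ=6, E[X²]=42.
E[X] = 0.5·5.8 + 0.5·6 = 5.9.
E[X²] = 0.5·39.44 + 0.5·42 = 40.72.
Var(X) = E[X²] − (E[X])² = 40.72 − 34.81 = 5.91.

5.9100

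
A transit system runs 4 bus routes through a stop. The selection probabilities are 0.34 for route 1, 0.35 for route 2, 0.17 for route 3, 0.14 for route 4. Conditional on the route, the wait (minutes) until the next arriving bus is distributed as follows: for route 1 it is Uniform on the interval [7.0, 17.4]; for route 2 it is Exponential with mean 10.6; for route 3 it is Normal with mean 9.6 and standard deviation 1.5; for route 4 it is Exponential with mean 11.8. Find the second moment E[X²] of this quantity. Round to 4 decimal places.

For each component E[X²] = Var + (mean)², giving 1: 157.853; 2: 224.72; 3: 94.41; 4: 278.48.
Overall E[X²] = 0.34·157.853 + 0.35·224.72 + 0.17·94.41 + 0.14·278.48 = 187.359.

187.3590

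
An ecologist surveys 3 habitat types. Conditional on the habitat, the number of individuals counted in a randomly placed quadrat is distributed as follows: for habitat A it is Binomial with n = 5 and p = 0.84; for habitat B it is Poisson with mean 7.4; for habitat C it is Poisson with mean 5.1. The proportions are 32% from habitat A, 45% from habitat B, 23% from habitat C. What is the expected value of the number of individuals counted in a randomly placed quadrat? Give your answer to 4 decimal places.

5.8470

Component means — A: 4.2; B: 7.4; C: 5.1.
E[X] = 0.32·4.2 + 0.45·7.4 + 0.23·5.1 = 5.847.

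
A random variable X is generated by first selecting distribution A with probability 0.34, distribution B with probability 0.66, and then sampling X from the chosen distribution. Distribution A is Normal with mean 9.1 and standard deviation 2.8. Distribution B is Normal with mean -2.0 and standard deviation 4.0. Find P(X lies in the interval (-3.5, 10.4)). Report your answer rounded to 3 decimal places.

Conditional on each component, P(-3.5 < X < 10.4): A: 0.678775; B: 0.645202.
By total probability, P(-3.5 < X < 10.4) = 0.34·0.678775 + 0.66·0.645202 = 0.656617.

0.657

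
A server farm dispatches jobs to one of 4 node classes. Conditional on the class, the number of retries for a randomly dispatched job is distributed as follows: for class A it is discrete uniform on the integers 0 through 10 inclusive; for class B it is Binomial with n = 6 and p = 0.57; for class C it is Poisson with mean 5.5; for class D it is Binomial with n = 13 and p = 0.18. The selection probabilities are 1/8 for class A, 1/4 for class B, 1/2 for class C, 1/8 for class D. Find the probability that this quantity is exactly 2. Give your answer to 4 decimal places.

Conditional on each class, P(X = 2): A: 0.0909091; B: 0.166615; C: 0.0618124; D: 0.284834.
By total probability, P(X = 2) = 0.125·0.0909091 + 0.25·0.166615 + 0.5·0.0618124 + 0.125·0.284834 = 0.119528.

0.1195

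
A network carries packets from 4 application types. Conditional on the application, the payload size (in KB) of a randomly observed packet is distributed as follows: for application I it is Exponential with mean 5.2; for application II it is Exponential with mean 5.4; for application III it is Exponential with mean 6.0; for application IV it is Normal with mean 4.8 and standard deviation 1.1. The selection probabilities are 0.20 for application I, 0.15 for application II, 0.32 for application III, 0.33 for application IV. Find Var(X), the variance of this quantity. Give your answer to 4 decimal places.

Per component, I: μ=5.2, E[X²]=54.08; II: μ=5.4, E[X²]=58.32; III: μ=6, E[X²]=72; IV: μ=4.8, E[X²]=24.25.
E[X] = 0.2·5.2 + 0.15·5.4 + 0.32·6 + 0.33·4.8 = 5.354.
E[X²] = 0.2·54.08 + 0.15·58.32 + 0.32·72 + 0.33·24.25 = 50.6065.
Var(X) = E[X²] − (E[X])² = 50.6065 − 28.6653 = 21.9412.

21.9412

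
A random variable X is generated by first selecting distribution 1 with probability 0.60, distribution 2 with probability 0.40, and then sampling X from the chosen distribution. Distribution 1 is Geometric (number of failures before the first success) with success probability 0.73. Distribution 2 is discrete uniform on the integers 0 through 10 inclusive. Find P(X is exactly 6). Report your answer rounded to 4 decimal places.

0.0365

Conditional on each component, P(X = 6): 1: 0.000282817; 2: 0.0909091.
By total probability, P(X = 6) = 0.6·0.000282817 + 0.4·0.0909091 = 0.0365333.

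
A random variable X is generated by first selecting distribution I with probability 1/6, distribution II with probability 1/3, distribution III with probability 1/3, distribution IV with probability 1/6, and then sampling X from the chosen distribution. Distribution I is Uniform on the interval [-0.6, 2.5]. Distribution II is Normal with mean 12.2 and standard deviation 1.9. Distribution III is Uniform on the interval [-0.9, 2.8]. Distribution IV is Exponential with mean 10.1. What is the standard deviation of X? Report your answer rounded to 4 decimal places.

6.8582

Per component, I: μ=0.95, E[X²]=1.70333; II: μ=12.2, E[X²]=152.45; III: μ=0.95, E[X²]=2.04333; IV: μ=10.1, E[X²]=204.02.
E[X] = 0.166667·0.95 + 0.333333·12.2 + 0.333333·0.95 + 0.166667·10.1 = 6.225.
E[X²] = 0.166667·1.70333 + 0.333333·152.45 + 0.333333·2.04333 + 0.166667·204.02 = 85.785.
Var(X) = E[X²] − (E[X])² = 85.785 − 38.7506 = 47.0344.
SD(X) = √47.0344 = 6.85816.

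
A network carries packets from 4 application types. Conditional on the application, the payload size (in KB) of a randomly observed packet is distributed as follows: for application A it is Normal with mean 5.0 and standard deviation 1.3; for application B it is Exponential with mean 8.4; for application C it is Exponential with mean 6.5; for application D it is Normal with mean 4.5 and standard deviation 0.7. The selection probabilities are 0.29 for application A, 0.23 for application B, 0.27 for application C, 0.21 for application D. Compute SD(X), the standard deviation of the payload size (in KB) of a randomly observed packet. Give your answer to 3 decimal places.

5.512

Per component, A: μ=5, E[X²]=26.69; B: μ=8.4, E[X²]=141.12; C: μ=6.5, E[X²]=84.5; D: μ=4.5, E[X²]=20.74.
E[X] = 0.29·5 + 0.23·8.4 + 0.27·6.5 + 0.21·4.5 = 6.082.
E[X²] = 0.29·26.69 + 0.23·141.12 + 0.27·84.5 + 0.21·20.74 = 67.3681.
Var(X) = E[X²] − (E[X])² = 67.3681 − 36.9907 = 30.3774.
SD(X) = √30.3774 = 5.51157.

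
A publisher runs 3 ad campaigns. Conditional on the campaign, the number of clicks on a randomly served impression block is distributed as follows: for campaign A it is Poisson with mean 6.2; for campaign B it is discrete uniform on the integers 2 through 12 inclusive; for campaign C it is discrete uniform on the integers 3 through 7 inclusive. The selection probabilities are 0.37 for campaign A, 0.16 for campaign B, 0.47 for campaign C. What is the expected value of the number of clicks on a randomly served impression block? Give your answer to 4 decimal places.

Component means — A: 6.2; B: 7; C: 5.
E[X] = 0.37·6.2 + 0.16·7 + 0.47·5 = 5.764.

5.7640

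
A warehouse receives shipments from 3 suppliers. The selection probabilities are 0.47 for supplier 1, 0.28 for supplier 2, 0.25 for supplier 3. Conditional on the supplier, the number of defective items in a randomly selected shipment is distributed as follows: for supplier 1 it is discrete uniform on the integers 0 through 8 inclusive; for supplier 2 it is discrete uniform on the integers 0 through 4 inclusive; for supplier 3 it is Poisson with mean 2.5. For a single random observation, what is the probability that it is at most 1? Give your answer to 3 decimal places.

0.288

Conditional on each supplier, P(X ≤ 1): 1: 0.222222; 2: 0.4; 3: 0.287297.
By total probability, P(X ≤ 1) = 0.47·0.222222 + 0.28·0.4 + 0.25·0.287297 = 0.288269.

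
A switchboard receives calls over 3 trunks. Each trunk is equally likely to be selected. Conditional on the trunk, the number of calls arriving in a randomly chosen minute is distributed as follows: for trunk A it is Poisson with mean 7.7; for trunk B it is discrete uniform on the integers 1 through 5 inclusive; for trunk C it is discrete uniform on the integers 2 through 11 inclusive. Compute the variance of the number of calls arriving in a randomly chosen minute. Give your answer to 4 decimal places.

9.9589

Per component, A: μ=7.7, E[X²]=66.99; B: μ=3, E[X²]=11; C: μ=6.5, E[X²]=50.5.
E[X] = 0.333333·7.7 + 0.333333·3 + 0.333333·6.5 = 5.73333.
E[X²] = 0.333333·66.99 + 0.333333·11 + 0.333333·50.5 = 42.83.
Var(X) = E[X²] − (E[X])² = 42.83 − 32.8711 = 9.95889.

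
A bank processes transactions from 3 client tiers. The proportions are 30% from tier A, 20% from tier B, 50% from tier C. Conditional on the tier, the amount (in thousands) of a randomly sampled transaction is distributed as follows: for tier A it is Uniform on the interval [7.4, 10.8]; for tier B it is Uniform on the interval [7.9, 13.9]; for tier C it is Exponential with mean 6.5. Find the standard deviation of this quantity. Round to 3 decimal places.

5.016

Per component, A: μ=9.1, E[X²]=83.7733; B: μ=10.9, E[X²]=121.81; C: μ=6.5, E[X²]=84.5.
E[X] = 0.3·9.1 + 0.2·10.9 + 0.5·6.5 = 8.16.
E[X²] = 0.3·83.7733 + 0.2·121.81 + 0.5·84.5 = 91.744.
Var(X) = E[X²] − (E[X])² = 91.744 − 66.5856 = 25.1584.
SD(X) = √25.1584 = 5.01581.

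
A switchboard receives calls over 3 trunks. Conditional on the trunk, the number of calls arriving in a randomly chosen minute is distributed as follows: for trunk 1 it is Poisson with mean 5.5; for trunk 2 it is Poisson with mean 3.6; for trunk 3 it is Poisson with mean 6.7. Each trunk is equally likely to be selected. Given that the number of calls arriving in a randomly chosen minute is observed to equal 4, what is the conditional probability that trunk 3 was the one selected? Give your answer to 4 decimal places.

Likelihoods P(X=4 | ·): 1: 0.155819; 2: 0.191222; 3: 0.103351.
Posterior ∝ prior × likelihood. Numerator for 3: 0.333333·0.103351 = 0.0344504.
Normalizing constant: 0.333333·0.155819 + 0.333333·0.191222 + 0.333333·0.103351 = 0.150131.
P(3 | observation) = 0.0344504 / 0.150131 = 0.229469.

0.2295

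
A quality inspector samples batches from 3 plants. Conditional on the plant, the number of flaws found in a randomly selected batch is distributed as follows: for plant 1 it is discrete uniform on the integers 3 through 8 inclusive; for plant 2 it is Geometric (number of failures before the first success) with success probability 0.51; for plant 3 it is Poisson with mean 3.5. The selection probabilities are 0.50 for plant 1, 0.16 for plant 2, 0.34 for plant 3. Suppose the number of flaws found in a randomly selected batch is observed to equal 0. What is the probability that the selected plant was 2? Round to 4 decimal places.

Likelihoods P(X=0 | ·): 1: 0; 2: 0.51; 3: 0.0301974.
Posterior ∝ prior × likelihood. Numerator for 2: 0.16·0.51 = 0.0816.
Normalizing constant: 0.5·0 + 0.16·0.51 + 0.34·0.0301974 = 0.0918671.
P(2 | observation) = 0.0816 / 0.0918671 = 0.88824.

0.8882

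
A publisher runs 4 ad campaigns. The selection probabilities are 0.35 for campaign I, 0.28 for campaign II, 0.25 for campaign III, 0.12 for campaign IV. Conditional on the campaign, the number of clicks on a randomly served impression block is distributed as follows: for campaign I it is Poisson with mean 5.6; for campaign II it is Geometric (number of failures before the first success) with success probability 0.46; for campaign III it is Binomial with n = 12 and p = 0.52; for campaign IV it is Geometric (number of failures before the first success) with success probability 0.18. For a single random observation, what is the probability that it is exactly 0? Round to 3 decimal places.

Conditional on each campaign, P(X = 0): I: 0.00369786; II: 0.46; III: 0.000149587; IV: 0.18.
By total probability, P(X = 0) = 0.35·0.00369786 + 0.28·0.46 + 0.25·0.000149587 + 0.12·0.18 = 0.151732.

0.152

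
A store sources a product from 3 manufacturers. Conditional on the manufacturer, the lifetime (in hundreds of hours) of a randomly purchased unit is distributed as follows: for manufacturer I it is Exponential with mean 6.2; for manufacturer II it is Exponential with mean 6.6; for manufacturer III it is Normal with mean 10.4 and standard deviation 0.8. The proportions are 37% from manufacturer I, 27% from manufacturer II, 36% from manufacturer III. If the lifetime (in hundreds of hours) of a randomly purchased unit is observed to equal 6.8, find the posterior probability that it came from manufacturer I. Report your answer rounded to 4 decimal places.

Likelihoods f(6.8 | ·): I: 0.0538624; II: 0.0540756; III: 1.99797e-05.
Posterior ∝ prior × likelihood. Numerator for I: 0.37·0.0538624 = 0.0199291.
Normalizing constant: 0.37·0.0538624 + 0.27·0.0540756 + 0.36·1.99797e-05 = 0.0345367.
P(I | observation) = 0.0199291 / 0.0345367 = 0.577041.

0.5770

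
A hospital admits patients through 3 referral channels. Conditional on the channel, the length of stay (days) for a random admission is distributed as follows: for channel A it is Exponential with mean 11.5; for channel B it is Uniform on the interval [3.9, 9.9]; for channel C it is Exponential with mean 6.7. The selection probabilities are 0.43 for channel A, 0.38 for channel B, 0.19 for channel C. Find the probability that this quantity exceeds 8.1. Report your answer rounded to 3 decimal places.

0.383

Conditional on each channel, P(X > 8.1): A: 0.494431; B: 0.3; C: 0.298509.
By total probability, P(X > 8.1) = 0.43·0.494431 + 0.38·0.3 + 0.19·0.298509 = 0.383322.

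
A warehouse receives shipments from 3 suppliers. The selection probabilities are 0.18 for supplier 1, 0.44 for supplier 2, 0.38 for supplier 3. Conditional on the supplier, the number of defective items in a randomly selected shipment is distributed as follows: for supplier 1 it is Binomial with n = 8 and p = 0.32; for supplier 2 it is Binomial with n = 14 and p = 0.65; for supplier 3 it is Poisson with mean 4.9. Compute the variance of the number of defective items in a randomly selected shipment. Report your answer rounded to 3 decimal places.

10.288

Per component, 1: μ=2.56, E[X²]=8.2944; 2: μ=9.1, E[X²]=85.995; 3: μ=4.9, E[X²]=28.91.
E[X] = 0.18·2.56 + 0.44·9.1 + 0.38·4.9 = 6.3268.
E[X²] = 0.18·8.2944 + 0.44·85.995 + 0.38·28.91 = 50.3166.
Var(X) = E[X²] − (E[X])² = 50.3166 − 40.0284 = 10.2882.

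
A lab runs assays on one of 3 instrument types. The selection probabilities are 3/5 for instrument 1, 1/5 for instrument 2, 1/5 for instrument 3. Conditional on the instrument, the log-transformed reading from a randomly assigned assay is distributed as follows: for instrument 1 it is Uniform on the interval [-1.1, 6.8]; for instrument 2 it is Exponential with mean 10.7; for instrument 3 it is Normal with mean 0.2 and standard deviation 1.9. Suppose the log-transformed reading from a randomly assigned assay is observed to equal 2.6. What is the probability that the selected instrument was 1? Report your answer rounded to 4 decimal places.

0.6935

Likelihoods f(2.6 | ·): 1: 0.126582; 2: 0.0732971; 3: 0.0945547.
Posterior ∝ prior × likelihood. Numerator for 1: 0.6·0.126582 = 0.0759494.
Normalizing constant: 0.6·0.126582 + 0.2·0.0732971 + 0.2·0.0945547 = 0.10952.
P(1 | observation) = 0.0759494 / 0.10952 = 0.693477.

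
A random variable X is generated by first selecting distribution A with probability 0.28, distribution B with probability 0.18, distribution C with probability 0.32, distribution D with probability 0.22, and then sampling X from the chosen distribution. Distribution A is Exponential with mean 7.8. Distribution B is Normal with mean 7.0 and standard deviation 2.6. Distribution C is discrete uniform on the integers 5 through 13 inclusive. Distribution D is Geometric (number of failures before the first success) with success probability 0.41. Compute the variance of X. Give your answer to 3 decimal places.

29.291

Per component, A: μ=7.8, E[X²]=121.68; B: μ=7, E[X²]=55.76; C: μ=9, E[X²]=87.6667; D: μ=1.43902, E[X²]=5.58061.
E[X] = 0.28·7.8 + 0.18·7 + 0.32·9 + 0.22·1.43902 = 6.64059.
E[X²] = 0.28·121.68 + 0.18·55.76 + 0.32·87.6667 + 0.22·5.58061 = 73.3883.
Var(X) = E[X²] − (E[X])² = 73.3883 − 44.0974 = 29.2909.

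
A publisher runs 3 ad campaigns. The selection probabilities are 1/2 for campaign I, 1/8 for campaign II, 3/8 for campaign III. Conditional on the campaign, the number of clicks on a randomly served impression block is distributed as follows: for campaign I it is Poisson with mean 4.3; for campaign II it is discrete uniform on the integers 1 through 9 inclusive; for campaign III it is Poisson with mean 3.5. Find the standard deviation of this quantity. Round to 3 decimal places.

Per component, I: μ=4.3, E[X²]=22.79; II: μ=5, E[X²]=31.6667; III: μ=3.5, E[X²]=15.75.
E[X] = 0.5·4.3 + 0.125·5 + 0.375·3.5 = 4.0875.
E[X²] = 0.5·22.79 + 0.125·31.6667 + 0.375·15.75 = 21.2596.
Var(X) = E[X²] − (E[X])² = 21.2596 − 16.7077 = 4.55193.
SD(X) = √4.55193 = 2.13352.

2.134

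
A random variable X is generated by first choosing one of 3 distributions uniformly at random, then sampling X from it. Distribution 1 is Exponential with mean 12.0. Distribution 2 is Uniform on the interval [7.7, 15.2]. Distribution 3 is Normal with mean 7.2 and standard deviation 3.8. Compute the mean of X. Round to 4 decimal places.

Component means — 1: 12; 2: 11.45; 3: 7.2.
E[X] = 0.333333·12 + 0.333333·11.45 + 0.333333·7.2 = 10.2167.

10.2167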